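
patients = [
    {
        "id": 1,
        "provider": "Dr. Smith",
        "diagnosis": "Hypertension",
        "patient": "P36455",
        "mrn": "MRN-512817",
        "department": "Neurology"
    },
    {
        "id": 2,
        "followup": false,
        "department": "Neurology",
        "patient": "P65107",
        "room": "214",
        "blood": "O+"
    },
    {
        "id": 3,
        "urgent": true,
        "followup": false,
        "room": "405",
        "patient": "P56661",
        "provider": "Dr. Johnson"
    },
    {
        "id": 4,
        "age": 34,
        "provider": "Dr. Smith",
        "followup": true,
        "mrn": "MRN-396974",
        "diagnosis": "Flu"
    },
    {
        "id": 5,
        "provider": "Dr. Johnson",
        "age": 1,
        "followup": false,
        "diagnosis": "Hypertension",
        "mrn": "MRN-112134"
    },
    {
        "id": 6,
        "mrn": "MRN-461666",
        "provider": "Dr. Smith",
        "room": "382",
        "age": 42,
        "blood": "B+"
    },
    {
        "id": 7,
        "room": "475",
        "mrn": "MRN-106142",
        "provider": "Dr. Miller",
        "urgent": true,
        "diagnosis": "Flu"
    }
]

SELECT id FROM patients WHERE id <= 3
[1, 2, 3]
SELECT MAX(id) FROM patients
7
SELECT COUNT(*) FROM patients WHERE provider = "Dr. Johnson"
2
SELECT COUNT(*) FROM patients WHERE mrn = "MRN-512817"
1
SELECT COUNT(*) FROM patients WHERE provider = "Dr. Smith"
3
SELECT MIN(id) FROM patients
1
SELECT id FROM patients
[1, 2, 3, 4, 5, 6, 7]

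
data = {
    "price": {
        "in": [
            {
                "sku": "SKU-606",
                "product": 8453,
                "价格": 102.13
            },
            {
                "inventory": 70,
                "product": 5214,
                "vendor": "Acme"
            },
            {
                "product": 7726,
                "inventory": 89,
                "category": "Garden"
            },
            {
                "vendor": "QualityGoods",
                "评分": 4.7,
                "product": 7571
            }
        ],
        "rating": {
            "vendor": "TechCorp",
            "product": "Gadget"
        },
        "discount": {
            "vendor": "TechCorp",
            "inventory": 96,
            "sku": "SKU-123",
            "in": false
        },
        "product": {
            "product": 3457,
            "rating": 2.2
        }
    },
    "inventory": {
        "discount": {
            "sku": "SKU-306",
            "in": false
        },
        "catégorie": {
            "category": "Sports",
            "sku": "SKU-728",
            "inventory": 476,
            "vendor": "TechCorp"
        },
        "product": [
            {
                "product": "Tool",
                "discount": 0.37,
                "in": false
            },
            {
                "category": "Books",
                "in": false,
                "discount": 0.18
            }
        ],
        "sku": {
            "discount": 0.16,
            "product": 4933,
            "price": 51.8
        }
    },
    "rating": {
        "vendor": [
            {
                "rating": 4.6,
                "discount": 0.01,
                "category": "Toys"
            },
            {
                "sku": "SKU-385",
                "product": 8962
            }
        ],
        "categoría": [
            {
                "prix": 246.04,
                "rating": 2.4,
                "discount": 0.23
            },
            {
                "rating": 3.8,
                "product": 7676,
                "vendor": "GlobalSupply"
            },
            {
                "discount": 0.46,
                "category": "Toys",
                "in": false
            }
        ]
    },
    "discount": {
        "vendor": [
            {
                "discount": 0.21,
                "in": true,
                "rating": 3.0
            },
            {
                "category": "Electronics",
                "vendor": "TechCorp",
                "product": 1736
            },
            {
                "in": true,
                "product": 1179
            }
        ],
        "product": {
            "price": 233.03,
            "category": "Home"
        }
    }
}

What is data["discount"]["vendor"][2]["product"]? 1179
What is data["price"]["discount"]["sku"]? "SKU-123"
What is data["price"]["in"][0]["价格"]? 102.13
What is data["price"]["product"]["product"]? 3457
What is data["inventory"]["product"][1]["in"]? False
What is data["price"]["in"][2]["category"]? "Garden"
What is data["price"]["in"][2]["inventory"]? 89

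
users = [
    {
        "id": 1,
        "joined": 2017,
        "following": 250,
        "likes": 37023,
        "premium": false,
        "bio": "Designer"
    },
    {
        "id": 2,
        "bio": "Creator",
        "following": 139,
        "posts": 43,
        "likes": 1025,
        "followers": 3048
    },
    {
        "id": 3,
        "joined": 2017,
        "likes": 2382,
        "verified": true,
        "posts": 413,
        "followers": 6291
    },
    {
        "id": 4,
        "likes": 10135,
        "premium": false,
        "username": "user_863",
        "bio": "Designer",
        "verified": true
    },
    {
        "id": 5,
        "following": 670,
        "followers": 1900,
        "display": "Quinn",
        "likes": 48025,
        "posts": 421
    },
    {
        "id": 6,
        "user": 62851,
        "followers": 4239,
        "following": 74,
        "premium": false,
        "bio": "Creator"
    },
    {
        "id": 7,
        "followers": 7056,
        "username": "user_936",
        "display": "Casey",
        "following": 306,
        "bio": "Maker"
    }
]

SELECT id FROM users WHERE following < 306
[1, 2, 6]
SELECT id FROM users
[1, 2, 3, 4, 5, 6, 7]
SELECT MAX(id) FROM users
7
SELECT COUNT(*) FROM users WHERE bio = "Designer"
2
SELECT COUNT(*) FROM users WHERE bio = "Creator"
2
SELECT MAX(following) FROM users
670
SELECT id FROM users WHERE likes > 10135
[1, 5]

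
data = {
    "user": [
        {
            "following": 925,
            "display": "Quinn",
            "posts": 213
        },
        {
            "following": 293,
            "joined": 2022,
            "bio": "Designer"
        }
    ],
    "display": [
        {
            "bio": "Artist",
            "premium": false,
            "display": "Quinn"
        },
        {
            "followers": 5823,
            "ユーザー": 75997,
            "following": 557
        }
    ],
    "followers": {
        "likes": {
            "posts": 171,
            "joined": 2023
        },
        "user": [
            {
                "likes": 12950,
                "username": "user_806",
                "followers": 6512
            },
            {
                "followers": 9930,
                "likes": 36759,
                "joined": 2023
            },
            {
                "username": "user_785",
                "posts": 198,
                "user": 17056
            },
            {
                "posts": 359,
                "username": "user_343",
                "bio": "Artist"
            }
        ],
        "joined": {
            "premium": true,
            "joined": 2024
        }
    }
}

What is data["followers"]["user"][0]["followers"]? 6512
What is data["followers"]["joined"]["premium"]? True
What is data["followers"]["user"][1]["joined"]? 2023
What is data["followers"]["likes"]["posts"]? 171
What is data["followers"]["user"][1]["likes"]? 36759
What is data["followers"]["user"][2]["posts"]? 198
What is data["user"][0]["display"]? "Quinn"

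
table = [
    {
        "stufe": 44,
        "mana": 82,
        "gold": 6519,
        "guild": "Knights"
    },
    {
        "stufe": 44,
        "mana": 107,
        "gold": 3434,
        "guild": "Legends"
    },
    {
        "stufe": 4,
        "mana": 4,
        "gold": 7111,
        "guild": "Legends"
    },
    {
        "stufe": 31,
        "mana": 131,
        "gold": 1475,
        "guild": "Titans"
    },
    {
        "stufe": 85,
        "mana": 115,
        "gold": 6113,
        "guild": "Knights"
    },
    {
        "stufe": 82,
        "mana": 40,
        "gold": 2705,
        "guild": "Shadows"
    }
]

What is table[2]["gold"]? 7111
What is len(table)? 6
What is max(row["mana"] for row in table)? 131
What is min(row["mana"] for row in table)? 4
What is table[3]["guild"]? "Titans"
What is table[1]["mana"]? 107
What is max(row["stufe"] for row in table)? 85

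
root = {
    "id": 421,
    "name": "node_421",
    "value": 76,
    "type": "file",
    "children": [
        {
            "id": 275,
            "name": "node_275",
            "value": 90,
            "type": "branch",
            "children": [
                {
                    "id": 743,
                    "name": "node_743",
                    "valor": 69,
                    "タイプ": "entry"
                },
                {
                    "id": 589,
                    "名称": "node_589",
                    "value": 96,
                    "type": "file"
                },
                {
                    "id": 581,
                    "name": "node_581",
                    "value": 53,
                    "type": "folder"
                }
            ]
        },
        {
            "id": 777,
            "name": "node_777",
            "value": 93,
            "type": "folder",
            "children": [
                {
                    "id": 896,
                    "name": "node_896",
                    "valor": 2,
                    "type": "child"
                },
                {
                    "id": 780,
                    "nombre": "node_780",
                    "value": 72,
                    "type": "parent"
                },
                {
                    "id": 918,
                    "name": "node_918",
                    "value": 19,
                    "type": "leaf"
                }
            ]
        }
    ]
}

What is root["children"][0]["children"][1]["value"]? 96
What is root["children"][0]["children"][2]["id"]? 581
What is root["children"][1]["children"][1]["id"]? 780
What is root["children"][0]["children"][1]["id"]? 589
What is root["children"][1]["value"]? 93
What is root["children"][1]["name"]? "node_777"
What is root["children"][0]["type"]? "branch"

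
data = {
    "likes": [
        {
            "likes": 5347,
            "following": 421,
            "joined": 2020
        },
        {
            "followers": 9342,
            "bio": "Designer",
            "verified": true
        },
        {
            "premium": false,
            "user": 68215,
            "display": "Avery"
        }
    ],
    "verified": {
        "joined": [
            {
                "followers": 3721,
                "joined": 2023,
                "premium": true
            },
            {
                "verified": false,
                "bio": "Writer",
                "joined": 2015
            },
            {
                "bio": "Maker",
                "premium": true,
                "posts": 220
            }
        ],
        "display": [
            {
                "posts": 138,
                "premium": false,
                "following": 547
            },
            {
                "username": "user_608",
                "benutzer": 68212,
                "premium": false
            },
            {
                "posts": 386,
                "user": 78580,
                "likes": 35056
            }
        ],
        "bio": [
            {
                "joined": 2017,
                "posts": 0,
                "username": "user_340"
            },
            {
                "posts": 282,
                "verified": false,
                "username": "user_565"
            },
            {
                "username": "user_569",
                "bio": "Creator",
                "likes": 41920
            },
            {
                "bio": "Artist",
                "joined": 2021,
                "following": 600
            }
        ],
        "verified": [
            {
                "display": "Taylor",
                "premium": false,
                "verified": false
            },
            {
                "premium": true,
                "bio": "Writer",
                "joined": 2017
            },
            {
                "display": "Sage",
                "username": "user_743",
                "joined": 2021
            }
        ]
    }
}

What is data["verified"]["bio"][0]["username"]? "user_340"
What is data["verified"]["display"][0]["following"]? 547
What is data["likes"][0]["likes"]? 5347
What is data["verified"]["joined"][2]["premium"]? True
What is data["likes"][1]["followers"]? 9342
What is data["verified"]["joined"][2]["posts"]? 220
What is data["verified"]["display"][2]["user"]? 78580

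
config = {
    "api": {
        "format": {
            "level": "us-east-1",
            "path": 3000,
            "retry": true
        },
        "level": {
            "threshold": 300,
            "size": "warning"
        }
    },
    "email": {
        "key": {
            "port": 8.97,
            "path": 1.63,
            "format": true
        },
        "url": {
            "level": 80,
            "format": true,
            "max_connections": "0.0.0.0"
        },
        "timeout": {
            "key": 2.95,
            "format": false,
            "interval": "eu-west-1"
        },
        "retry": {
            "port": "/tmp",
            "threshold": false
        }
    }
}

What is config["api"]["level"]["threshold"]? 300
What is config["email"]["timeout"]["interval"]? "eu-west-1"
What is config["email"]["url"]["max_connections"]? "0.0.0.0"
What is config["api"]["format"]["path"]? 3000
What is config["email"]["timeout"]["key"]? 2.95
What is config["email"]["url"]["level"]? 80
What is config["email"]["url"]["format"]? True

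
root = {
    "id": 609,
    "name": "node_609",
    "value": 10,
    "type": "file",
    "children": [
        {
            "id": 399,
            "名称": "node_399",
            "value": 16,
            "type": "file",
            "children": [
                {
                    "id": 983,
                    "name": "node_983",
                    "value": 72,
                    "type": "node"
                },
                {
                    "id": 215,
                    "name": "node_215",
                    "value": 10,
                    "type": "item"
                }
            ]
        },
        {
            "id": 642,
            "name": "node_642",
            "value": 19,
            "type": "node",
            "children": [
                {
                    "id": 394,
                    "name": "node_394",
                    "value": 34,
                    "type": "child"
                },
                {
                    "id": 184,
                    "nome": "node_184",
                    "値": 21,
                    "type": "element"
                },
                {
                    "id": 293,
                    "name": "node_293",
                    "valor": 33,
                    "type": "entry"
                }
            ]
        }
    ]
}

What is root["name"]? "node_609"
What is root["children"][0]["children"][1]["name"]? "node_215"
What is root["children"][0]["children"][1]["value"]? 10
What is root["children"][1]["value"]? 19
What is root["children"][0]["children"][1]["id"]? 215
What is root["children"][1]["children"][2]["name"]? "node_293"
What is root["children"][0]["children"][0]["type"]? "node"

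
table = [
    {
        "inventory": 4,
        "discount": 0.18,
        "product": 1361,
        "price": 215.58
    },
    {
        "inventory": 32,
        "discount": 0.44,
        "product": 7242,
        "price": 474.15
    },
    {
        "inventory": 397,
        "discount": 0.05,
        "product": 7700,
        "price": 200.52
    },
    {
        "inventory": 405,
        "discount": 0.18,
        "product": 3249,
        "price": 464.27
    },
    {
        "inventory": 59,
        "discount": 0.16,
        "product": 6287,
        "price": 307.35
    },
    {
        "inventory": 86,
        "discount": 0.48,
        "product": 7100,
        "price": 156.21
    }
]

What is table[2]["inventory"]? 397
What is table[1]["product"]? 7242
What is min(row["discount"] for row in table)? 0.05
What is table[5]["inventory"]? 86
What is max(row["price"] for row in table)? 474.15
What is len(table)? 6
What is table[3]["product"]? 3249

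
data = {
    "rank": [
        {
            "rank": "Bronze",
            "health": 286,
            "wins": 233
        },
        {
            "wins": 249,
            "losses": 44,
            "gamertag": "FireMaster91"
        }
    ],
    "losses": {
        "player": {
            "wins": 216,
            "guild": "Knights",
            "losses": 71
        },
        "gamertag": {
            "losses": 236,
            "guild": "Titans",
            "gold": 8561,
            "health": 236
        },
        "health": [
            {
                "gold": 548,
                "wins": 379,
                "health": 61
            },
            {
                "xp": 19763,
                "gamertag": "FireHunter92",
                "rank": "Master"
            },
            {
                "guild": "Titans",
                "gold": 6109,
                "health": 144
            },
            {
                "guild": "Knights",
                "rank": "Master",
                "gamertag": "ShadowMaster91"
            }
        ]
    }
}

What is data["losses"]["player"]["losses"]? 71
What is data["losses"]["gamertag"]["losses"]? 236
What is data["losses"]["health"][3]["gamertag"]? "ShadowMaster91"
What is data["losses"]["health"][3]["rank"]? "Master"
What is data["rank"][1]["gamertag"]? "FireMaster91"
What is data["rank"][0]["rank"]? "Bronze"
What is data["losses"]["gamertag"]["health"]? 236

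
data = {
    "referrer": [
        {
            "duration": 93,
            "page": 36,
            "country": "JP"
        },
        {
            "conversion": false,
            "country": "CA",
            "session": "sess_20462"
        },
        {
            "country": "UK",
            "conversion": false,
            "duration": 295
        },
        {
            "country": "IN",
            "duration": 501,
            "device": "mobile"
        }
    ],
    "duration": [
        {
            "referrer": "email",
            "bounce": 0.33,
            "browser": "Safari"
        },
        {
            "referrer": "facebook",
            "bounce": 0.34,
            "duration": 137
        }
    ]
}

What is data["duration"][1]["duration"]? 137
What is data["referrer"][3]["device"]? "mobile"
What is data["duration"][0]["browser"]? "Safari"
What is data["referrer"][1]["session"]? "sess_20462"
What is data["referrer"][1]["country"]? "CA"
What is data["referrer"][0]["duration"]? 93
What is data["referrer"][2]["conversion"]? False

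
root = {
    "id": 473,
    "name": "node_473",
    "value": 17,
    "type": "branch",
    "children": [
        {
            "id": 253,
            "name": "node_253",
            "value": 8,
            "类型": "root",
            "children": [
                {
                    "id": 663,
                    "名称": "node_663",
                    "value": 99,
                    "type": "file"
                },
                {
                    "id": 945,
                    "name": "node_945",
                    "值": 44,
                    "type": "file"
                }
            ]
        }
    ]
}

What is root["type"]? "branch"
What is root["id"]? 473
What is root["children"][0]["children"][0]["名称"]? "node_663"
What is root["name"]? "node_473"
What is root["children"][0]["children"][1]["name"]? "node_945"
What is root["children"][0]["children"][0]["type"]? "file"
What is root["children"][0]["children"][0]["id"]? 663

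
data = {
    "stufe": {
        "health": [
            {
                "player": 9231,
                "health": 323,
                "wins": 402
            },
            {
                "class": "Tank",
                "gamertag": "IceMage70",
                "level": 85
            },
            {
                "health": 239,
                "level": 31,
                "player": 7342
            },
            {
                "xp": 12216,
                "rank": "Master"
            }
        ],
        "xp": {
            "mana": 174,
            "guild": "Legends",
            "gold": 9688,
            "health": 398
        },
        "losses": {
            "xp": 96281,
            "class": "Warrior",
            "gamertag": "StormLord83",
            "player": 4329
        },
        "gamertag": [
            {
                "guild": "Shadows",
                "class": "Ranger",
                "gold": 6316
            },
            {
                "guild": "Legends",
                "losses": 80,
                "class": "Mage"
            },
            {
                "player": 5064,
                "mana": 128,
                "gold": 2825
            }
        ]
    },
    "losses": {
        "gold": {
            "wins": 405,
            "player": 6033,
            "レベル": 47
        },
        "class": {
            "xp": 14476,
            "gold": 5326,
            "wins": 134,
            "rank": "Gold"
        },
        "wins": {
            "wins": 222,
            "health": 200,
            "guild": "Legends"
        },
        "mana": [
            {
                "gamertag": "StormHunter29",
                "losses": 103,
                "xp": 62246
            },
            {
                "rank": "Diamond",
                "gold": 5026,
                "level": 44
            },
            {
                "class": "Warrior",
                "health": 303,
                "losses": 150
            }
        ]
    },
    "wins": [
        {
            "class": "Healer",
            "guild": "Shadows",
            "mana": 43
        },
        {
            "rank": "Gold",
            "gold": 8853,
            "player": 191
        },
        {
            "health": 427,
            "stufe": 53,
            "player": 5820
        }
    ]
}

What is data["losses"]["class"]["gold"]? 5326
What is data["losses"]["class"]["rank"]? "Gold"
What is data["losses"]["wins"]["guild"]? "Legends"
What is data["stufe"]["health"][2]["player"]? 7342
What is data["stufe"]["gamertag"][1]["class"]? "Mage"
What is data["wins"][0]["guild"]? "Shadows"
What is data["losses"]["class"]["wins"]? 134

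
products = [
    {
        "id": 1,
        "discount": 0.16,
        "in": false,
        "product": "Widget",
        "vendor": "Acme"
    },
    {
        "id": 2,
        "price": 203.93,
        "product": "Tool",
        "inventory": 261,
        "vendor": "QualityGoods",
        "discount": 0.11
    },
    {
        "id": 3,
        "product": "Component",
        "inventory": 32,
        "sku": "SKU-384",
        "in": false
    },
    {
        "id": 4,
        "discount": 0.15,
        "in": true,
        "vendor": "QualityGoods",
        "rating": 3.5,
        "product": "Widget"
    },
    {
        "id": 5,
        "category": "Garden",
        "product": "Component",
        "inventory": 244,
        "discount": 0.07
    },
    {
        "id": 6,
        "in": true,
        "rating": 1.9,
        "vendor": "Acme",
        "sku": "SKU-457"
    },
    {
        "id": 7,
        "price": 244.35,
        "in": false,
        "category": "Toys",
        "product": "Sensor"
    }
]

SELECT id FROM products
[1, 2, 3, 4, 5, 6, 7]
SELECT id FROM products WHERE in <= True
[1, 3, 4, 6, 7]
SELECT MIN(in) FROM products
False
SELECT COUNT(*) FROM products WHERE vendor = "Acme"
2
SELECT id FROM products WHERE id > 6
[7]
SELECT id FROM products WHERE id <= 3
[1, 2, 3]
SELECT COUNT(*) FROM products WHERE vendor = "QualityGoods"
2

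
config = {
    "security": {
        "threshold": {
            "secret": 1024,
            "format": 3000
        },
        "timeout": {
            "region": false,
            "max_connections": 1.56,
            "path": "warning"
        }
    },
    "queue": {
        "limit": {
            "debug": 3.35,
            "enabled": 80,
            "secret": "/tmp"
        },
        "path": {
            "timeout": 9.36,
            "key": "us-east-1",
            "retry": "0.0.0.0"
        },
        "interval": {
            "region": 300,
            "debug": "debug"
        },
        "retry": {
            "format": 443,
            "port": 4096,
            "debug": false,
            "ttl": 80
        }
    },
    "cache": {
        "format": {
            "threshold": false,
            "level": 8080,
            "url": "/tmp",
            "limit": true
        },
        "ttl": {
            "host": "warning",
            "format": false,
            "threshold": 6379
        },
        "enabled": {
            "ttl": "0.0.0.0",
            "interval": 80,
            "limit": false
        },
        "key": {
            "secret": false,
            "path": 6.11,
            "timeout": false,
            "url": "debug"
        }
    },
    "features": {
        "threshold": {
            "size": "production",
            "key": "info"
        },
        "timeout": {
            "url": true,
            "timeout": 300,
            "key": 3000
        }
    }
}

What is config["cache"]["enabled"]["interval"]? 80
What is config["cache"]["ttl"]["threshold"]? 6379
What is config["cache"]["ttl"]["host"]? "warning"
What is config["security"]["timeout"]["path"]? "warning"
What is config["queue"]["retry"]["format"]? 443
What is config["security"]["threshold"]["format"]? 3000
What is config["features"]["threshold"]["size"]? "production"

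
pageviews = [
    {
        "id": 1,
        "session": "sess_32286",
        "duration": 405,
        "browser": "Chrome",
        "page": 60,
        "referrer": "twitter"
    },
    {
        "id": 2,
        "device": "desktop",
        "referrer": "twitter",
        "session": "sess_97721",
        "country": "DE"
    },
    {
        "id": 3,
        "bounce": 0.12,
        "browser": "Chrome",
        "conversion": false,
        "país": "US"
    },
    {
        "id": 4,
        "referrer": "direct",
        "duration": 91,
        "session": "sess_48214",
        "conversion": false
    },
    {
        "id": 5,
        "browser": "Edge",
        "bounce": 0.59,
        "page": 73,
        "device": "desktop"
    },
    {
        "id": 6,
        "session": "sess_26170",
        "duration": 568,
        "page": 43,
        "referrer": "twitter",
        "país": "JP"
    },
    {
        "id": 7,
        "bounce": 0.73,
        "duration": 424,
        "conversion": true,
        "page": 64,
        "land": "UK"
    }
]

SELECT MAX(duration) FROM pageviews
568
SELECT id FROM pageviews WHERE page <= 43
[6]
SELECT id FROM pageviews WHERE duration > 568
[]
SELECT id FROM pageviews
[1, 2, 3, 4, 5, 6, 7]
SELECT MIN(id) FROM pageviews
1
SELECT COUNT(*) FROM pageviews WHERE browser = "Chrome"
2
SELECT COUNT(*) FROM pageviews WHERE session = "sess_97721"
1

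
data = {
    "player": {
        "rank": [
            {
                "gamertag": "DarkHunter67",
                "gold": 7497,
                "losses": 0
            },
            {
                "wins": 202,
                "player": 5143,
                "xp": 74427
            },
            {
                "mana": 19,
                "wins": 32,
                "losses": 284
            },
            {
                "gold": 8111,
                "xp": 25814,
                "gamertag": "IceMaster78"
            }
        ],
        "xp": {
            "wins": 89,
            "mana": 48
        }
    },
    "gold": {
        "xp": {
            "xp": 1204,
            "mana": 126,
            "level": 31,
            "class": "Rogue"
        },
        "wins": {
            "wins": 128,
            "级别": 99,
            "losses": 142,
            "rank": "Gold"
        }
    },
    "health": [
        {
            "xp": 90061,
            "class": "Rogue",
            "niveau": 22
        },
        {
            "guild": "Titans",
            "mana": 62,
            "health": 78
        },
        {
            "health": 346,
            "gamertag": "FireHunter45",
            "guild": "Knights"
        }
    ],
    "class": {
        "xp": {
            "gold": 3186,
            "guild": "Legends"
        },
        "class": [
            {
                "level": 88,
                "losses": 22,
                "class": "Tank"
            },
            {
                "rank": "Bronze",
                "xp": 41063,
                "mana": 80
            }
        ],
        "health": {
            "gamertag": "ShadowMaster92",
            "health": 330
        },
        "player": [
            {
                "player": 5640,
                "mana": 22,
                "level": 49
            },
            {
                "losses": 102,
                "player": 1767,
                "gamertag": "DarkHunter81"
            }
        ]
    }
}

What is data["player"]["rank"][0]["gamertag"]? "DarkHunter67"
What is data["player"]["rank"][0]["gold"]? 7497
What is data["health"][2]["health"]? 346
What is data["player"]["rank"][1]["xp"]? 74427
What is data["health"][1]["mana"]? 62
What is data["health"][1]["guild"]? "Titans"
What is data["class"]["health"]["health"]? 330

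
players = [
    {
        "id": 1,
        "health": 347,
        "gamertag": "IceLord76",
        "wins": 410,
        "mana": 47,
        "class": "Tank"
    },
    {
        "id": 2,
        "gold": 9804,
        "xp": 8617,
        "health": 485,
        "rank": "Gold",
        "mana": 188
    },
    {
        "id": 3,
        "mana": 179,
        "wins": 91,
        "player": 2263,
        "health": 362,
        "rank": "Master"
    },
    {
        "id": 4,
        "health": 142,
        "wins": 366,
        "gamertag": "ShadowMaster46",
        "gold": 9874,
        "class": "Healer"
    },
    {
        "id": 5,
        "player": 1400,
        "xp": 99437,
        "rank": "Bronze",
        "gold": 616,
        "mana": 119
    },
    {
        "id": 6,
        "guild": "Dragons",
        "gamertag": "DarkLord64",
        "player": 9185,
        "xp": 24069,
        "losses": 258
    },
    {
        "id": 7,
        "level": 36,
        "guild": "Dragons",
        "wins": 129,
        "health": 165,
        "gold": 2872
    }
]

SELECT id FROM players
[1, 2, 3, 4, 5, 6, 7]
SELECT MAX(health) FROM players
485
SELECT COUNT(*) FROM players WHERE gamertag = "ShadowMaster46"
1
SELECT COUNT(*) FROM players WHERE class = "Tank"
1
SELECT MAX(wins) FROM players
410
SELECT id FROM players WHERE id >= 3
[3, 4, 5, 6, 7]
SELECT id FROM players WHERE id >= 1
[1, 2, 3, 4, 5, 6, 7]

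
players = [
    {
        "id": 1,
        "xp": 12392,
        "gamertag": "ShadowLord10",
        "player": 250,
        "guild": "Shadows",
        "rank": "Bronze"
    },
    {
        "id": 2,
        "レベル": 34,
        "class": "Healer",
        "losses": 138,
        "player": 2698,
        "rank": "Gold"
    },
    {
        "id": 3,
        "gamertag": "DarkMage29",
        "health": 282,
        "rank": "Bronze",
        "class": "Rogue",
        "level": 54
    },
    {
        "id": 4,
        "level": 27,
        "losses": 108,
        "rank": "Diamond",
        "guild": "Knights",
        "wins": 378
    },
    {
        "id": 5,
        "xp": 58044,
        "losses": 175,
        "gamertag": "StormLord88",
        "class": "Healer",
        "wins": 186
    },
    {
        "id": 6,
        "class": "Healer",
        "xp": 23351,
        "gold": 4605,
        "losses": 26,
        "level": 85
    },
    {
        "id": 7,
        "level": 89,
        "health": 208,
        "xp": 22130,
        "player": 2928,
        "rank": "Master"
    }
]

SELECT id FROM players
[1, 2, 3, 4, 5, 6, 7]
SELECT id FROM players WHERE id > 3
[4, 5, 6, 7]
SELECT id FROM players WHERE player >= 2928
[7]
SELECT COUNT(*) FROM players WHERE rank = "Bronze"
2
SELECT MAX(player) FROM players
2928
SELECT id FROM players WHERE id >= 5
[5, 6, 7]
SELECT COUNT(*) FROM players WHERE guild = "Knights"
1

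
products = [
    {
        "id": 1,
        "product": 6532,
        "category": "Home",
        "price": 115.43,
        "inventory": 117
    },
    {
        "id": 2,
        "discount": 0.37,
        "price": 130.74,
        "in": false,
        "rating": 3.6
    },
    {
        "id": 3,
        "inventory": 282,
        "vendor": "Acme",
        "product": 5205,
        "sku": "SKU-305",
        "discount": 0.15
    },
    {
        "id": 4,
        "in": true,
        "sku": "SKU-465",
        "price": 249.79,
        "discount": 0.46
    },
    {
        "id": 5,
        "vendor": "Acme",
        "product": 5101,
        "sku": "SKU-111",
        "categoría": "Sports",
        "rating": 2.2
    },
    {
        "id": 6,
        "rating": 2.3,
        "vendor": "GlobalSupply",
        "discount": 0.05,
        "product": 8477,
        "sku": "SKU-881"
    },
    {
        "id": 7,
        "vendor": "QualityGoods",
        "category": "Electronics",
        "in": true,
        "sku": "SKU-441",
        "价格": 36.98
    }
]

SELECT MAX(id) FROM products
7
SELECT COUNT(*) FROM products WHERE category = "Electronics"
1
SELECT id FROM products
[1, 2, 3, 4, 5, 6, 7]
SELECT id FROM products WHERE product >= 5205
[1, 3, 6]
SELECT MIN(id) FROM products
1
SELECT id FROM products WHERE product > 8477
[]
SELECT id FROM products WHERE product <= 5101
[5]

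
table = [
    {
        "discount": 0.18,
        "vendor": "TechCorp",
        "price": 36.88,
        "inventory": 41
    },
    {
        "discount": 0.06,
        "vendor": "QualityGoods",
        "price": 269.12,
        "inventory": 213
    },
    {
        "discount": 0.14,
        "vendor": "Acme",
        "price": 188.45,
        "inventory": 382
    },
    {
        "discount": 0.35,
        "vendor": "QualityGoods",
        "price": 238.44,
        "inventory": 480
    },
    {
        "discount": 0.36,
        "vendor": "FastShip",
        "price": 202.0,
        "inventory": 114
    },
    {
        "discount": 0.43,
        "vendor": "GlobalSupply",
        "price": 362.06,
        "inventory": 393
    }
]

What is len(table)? 6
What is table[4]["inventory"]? 114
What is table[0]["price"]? 36.88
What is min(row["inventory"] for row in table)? 41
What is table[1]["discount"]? 0.06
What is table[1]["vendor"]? "QualityGoods"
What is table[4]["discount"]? 0.36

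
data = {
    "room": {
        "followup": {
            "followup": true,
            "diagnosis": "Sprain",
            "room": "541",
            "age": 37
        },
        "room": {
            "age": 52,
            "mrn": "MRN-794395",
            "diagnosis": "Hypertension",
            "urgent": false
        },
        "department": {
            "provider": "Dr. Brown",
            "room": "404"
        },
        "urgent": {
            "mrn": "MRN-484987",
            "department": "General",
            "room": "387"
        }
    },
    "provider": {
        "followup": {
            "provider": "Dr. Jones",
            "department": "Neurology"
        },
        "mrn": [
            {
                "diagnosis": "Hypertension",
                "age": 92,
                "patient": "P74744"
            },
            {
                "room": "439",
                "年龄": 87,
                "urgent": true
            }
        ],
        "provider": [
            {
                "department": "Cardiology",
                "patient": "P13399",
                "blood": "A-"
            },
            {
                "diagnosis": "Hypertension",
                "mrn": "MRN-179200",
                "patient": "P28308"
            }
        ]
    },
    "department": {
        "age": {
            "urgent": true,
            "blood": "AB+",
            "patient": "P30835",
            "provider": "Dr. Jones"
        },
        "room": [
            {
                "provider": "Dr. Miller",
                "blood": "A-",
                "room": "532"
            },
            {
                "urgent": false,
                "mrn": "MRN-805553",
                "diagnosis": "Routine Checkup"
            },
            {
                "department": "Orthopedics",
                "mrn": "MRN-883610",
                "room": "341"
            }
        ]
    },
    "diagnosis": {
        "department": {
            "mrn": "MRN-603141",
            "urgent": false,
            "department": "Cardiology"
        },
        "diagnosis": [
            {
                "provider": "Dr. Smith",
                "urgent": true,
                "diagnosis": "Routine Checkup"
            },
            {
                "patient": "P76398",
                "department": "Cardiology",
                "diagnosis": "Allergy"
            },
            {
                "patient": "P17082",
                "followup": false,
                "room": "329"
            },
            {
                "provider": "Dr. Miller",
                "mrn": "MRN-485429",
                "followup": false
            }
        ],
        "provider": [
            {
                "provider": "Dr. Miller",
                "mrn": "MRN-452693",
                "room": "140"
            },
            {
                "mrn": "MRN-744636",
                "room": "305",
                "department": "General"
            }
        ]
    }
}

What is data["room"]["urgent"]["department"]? "General"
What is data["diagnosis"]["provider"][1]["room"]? "305"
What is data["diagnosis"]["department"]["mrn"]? "MRN-603141"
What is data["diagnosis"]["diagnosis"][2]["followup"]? False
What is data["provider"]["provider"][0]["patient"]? "P13399"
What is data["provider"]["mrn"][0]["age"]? 92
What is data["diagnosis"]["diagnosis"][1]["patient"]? "P76398"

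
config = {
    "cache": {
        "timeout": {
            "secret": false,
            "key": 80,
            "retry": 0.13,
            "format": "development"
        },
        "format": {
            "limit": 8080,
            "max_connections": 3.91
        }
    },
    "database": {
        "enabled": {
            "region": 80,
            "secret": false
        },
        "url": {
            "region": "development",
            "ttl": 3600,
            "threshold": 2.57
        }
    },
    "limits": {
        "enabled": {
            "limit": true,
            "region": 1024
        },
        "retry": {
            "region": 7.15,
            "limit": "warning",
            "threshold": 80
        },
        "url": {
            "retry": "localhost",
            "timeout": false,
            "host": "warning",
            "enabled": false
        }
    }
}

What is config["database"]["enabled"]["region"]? 80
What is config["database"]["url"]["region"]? "development"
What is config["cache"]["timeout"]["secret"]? False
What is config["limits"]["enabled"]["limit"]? True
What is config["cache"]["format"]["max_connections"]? 3.91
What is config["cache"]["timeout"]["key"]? 80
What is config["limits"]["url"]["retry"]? "localhost"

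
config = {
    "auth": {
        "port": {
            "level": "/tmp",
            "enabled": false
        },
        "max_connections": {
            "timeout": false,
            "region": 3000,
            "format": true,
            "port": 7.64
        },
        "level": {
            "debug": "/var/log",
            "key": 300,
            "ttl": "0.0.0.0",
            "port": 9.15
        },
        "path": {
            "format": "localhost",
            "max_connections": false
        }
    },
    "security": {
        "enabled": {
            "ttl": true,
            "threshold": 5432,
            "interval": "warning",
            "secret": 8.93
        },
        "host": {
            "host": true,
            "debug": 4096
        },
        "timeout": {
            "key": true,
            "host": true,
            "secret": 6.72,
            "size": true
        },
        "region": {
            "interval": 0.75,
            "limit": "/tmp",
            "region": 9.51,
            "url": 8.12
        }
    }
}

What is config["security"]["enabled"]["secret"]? 8.93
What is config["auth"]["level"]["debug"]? "/var/log"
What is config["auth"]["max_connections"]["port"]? 7.64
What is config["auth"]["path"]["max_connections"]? False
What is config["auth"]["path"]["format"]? "localhost"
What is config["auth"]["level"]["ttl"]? "0.0.0.0"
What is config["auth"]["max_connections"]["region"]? 3000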